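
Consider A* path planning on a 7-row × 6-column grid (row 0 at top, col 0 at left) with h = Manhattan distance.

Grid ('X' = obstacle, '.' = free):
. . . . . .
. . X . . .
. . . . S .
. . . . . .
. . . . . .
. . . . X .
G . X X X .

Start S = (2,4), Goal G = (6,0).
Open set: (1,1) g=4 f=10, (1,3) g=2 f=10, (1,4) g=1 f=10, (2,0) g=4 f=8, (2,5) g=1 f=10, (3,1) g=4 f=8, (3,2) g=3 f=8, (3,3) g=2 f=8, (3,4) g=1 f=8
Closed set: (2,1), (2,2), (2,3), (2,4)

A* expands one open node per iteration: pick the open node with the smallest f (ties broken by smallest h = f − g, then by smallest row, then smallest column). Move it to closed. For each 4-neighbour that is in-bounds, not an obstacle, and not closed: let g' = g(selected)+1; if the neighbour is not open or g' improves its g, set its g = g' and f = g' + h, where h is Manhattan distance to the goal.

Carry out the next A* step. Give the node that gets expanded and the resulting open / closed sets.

expanded=(2,0); open=[(1,0) g=5 f=10, (1,1) g=4 f=10, (1,3) g=2 f=10, (1,4) g=1 f=10, (2,5) g=1 f=10, (3,0) g=5 f=8, (3,1) g=4 f=8, (3,2) g=3 f=8, (3,3) g=2 f=8, (3,4) g=1 f=8]; closed=[(2,0), (2,1), (2,2), (2,3), (2,4)]

step 1: expand (2,0) (f=8, h=4) → closed; open now [(1,0) g=5 f=10, (1,1) g=4 f=10, (1,3) g=2 f=10, (1,4) g=1 f=10, (2,5) g=1 f=10, (3,0) g=5 f=8, (3,1) g=4 f=8, (3,2) g=3 f=8, (3,3) g=2 f=8, (3,4) g=1 f=8]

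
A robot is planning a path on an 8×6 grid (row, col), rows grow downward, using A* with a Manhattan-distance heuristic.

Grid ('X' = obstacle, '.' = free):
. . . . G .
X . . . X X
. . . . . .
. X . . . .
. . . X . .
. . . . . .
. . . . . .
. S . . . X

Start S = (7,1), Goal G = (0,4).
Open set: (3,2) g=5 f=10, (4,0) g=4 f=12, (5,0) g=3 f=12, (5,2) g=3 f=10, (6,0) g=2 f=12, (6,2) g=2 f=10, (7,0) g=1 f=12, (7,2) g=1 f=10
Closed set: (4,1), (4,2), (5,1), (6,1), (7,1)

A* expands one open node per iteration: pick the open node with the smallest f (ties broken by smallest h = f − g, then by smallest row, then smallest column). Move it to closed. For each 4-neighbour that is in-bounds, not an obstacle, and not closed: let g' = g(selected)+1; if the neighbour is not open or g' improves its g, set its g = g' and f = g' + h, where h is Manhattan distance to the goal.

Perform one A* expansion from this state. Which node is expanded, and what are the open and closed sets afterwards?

step 1: expand (3,2) (f=10, h=5) → closed; open now [(2,2) g=6 f=10, (3,3) g=6 f=10, (4,0) g=4 f=12, (5,0) g=3 f=12, (5,2) g=3 f=10, (6,0) g=2 f=12, (6,2) g=2 f=10, (7,0) g=1 f=12, (7,2) g=1 f=10]

expanded=(3,2); open=[(2,2) g=6 f=10, (3,3) g=6 f=10, (4,0) g=4 f=12, (5,0) g=3 f=12, (5,2) g=3 f=10, (6,0) g=2 f=12, (6,2) g=2 f=10, (7,0) g=1 f=12, (7,2) g=1 f=10]; closed=[(3,2), (4,1), (4,2), (5,1), (6,1), (7,1)]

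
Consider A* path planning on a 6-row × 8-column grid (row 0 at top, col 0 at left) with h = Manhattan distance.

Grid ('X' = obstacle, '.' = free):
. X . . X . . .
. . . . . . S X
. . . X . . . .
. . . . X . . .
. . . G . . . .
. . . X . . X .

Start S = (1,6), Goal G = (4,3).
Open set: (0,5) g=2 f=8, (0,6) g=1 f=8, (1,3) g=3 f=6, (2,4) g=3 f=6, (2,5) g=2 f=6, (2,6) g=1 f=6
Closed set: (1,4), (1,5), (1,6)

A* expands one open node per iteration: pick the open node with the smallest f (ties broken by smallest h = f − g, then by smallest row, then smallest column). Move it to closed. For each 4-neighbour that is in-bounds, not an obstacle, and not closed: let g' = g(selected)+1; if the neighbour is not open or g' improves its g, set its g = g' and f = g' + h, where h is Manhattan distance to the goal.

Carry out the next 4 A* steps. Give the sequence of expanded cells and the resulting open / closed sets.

order=[(1,3) → (2,4) → (2,5) → (3,5)]; open=[(0,3) g=4 f=8, (0,5) g=2 f=8, (0,6) g=1 f=8, (1,2) g=4 f=8, (2,6) g=1 f=6, (3,6) g=4 f=8, (4,5) g=4 f=6]; closed=[(1,3), (1,4), (1,5), (1,6), (2,4), (2,5), (3,5)]

step 1: expand (1,3) (f=6, h=3) → closed; open now [(0,3) g=4 f=8, (0,5) g=2 f=8, (0,6) g=1 f=8, (1,2) g=4 f=8, (2,4) g=3 f=6, (2,5) g=2 f=6, (2,6) g=1 f=6]
step 2: expand (2,4) (f=6, h=3) → closed; open now [(0,3) g=4 f=8, (0,5) g=2 f=8, (0,6) g=1 f=8, (1,2) g=4 f=8, (2,5) g=2 f=6, (2,6) g=1 f=6]
step 3: expand (2,5) (f=6, h=4) → closed; open now [(0,3) g=4 f=8, (0,5) g=2 f=8, (0,6) g=1 f=8, (1,2) g=4 f=8, (2,6) g=1 f=6, (3,5) g=3 f=6]
step 4: expand (3,5) (f=6, h=3) → closed; open now [(0,3) g=4 f=8, (0,5) g=2 f=8, (0,6) g=1 f=8, (1,2) g=4 f=8, (2,6) g=1 f=6, (3,6) g=4 f=8, (4,5) g=4 f=6]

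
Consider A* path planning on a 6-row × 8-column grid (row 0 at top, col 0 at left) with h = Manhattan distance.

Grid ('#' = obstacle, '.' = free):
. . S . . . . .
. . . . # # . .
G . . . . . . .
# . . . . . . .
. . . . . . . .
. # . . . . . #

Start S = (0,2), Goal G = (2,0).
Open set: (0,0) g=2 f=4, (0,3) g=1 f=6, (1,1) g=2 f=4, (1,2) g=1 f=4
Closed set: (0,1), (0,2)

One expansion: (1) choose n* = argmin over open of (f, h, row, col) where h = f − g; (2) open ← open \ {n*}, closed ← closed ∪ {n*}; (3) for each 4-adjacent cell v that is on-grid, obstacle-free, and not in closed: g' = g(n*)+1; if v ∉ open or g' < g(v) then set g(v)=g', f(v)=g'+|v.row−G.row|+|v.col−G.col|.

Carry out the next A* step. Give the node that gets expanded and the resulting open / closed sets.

step 1: expand (0,0) (f=4, h=2) → closed; open now [(0,3) g=1 f=6, (1,0) g=3 f=4, (1,1) g=2 f=4, (1,2) g=1 f=4]

expanded=(0,0); open=[(0,3) g=1 f=6, (1,0) g=3 f=4, (1,1) g=2 f=4, (1,2) g=1 f=4]; closed=[(0,0), (0,1), (0,2)]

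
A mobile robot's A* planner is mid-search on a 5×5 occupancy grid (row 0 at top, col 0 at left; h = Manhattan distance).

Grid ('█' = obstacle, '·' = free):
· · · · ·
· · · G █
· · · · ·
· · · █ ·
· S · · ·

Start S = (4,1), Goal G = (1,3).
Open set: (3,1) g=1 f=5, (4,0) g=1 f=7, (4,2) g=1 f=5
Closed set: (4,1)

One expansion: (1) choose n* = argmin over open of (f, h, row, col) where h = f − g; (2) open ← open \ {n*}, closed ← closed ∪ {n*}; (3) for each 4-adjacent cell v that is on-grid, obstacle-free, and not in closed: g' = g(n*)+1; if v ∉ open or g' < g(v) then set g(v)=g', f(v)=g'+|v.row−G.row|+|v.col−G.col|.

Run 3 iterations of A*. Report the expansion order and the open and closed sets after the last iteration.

order=[(3,1) → (2,1) → (1,1)]; open=[(0,1) g=4 f=7, (1,0) g=4 f=7, (1,2) g=4 f=5, (2,0) g=3 f=7, (2,2) g=3 f=5, (3,0) g=2 f=7, (3,2) g=2 f=5, (4,0) g=1 f=7, (4,2) g=1 f=5]; closed=[(1,1), (2,1), (3,1), (4,1)]

step 1: expand (3,1) (f=5, h=4) → closed; open now [(2,1) g=2 f=5, (3,0) g=2 f=7, (3,2) g=2 f=5, (4,0) g=1 f=7, (4,2) g=1 f=5]
step 2: expand (2,1) (f=5, h=3) → closed; open now [(1,1) g=3 f=5, (2,0) g=3 f=7, (2,2) g=3 f=5, (3,0) g=2 f=7, (3,2) g=2 f=5, (4,0) g=1 f=7, (4,2) g=1 f=5]
step 3: expand (1,1) (f=5, h=2) → closed; open now [(0,1) g=4 f=7, (1,0) g=4 f=7, (1,2) g=4 f=5, (2,0) g=3 f=7, (2,2) g=3 f=5, (3,0) g=2 f=7, (3,2) g=2 f=5, (4,0) g=1 f=7, (4,2) g=1 f=5]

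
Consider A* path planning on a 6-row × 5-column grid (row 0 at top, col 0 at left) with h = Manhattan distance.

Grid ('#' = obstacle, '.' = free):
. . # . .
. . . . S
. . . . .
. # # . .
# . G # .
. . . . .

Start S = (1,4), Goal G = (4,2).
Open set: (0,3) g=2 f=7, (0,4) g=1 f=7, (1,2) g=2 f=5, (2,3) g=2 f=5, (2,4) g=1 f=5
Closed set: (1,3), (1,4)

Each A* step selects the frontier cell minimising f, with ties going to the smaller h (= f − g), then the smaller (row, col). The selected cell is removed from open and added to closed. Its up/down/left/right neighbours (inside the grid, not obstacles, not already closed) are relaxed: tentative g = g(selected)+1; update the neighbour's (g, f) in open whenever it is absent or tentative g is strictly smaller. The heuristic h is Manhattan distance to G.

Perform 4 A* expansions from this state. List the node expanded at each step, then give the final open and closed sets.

order=[(1,2) → (2,2) → (2,3) → (3,3)]; open=[(0,3) g=2 f=7, (0,4) g=1 f=7, (1,1) g=3 f=7, (2,1) g=4 f=7, (2,4) g=1 f=5, (3,4) g=4 f=7]; closed=[(1,2), (1,3), (1,4), (2,2), (2,3), (3,3)]

step 1: expand (1,2) (f=5, h=3) → closed; open now [(0,3) g=2 f=7, (0,4) g=1 f=7, (1,1) g=3 f=7, (2,2) g=3 f=5, (2,3) g=2 f=5, (2,4) g=1 f=5]
step 2: expand (2,2) (f=5, h=2) → closed; open now [(0,3) g=2 f=7, (0,4) g=1 f=7, (1,1) g=3 f=7, (2,1) g=4 f=7, (2,3) g=2 f=5, (2,4) g=1 f=5]
step 3: expand (2,3) (f=5, h=3) → closed; open now [(0,3) g=2 f=7, (0,4) g=1 f=7, (1,1) g=3 f=7, (2,1) g=4 f=7, (2,4) g=1 f=5, (3,3) g=3 f=5]
step 4: expand (3,3) (f=5, h=2) → closed; open now [(0,3) g=2 f=7, (0,4) g=1 f=7, (1,1) g=3 f=7, (2,1) g=4 f=7, (2,4) g=1 f=5, (3,4) g=4 f=7]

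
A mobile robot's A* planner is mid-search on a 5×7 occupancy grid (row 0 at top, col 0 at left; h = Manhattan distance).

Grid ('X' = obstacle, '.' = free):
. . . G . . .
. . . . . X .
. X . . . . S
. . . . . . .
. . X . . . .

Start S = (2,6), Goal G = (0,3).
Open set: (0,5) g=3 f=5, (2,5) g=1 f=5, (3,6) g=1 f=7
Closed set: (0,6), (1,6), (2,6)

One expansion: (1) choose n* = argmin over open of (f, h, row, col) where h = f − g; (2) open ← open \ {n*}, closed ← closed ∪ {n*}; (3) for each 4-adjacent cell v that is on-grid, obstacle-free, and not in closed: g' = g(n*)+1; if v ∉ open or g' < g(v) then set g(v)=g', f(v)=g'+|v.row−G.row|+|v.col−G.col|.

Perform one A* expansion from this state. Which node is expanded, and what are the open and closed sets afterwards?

step 1: expand (0,5) (f=5, h=2) → closed; open now [(0,4) g=4 f=5, (2,5) g=1 f=5, (3,6) g=1 f=7]

expanded=(0,5); open=[(0,4) g=4 f=5, (2,5) g=1 f=5, (3,6) g=1 f=7]; closed=[(0,5), (0,6), (1,6), (2,6)]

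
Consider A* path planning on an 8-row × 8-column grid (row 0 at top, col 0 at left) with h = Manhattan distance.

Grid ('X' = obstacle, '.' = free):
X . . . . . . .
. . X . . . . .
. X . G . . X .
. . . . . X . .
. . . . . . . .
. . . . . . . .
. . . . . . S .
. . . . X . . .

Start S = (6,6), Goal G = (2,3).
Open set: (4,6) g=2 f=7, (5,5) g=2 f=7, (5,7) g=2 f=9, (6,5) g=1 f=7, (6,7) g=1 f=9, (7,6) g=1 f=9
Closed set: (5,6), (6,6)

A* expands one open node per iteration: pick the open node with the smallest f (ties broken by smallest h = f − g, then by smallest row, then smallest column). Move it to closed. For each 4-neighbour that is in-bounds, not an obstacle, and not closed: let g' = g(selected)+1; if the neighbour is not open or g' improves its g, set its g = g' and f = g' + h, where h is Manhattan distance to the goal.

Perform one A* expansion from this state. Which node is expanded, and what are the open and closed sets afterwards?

expanded=(4,6); open=[(3,6) g=3 f=7, (4,5) g=3 f=7, (4,7) g=3 f=9, (5,5) g=2 f=7, (5,7) g=2 f=9, (6,5) g=1 f=7, (6,7) g=1 f=9, (7,6) g=1 f=9]; closed=[(4,6), (5,6), (6,6)]

step 1: expand (4,6) (f=7, h=5) → closed; open now [(3,6) g=3 f=7, (4,5) g=3 f=7, (4,7) g=3 f=9, (5,5) g=2 f=7, (5,7) g=2 f=9, (6,5) g=1 f=7, (6,7) g=1 f=9, (7,6) g=1 f=9]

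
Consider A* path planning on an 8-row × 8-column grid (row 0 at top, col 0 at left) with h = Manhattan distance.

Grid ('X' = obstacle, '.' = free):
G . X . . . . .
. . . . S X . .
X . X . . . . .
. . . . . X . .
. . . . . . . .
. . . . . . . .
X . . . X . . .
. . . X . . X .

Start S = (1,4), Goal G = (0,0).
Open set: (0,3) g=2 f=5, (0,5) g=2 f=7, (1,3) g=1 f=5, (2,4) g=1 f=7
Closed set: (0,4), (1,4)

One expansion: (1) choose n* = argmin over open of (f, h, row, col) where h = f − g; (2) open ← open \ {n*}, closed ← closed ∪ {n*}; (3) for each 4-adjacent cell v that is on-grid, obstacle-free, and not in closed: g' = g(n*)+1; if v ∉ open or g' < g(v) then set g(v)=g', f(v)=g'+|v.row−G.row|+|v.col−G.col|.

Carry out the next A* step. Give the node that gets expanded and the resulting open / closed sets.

expanded=(0,3); open=[(0,5) g=2 f=7, (1,3) g=1 f=5, (2,4) g=1 f=7]; closed=[(0,3), (0,4), (1,4)]

step 1: expand (0,3) (f=5, h=3) → closed; open now [(0,5) g=2 f=7, (1,3) g=1 f=5, (2,4) g=1 f=7]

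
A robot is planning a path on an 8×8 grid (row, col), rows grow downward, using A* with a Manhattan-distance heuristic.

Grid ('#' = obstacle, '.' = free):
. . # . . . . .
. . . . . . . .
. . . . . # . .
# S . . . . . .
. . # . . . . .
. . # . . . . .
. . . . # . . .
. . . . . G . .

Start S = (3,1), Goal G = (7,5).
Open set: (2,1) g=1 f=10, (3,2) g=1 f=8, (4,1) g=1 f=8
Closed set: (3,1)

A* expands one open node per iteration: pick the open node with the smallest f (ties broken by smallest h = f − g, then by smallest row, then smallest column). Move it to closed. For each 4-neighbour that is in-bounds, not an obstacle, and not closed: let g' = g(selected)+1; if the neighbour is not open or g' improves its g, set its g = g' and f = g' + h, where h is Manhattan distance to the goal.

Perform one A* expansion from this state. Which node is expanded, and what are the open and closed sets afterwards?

step 1: expand (3,2) (f=8, h=7) → closed; open now [(2,1) g=1 f=10, (2,2) g=2 f=10, (3,3) g=2 f=8, (4,1) g=1 f=8]

expanded=(3,2); open=[(2,1) g=1 f=10, (2,2) g=2 f=10, (3,3) g=2 f=8, (4,1) g=1 f=8]; closed=[(3,1), (3,2)]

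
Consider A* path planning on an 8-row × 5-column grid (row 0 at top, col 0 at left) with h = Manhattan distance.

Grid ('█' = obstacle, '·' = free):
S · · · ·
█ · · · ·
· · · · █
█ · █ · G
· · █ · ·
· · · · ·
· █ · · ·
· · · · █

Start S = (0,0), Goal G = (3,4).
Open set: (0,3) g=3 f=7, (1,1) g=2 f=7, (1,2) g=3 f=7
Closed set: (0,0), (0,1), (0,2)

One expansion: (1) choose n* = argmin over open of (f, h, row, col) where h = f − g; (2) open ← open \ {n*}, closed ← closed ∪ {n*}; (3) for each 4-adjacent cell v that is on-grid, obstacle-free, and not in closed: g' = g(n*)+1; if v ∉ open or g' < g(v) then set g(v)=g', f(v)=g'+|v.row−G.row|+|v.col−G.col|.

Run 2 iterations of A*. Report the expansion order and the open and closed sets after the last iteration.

order=[(0,3) → (0,4)]; open=[(1,1) g=2 f=7, (1,2) g=3 f=7, (1,3) g=4 f=7, (1,4) g=5 f=7]; closed=[(0,0), (0,1), (0,2), (0,3), (0,4)]

step 1: expand (0,3) (f=7, h=4) → closed; open now [(0,4) g=4 f=7, (1,1) g=2 f=7, (1,2) g=3 f=7, (1,3) g=4 f=7]
step 2: expand (0,4) (f=7, h=3) → closed; open now [(1,1) g=2 f=7, (1,2) g=3 f=7, (1,3) g=4 f=7, (1,4) g=5 f=7]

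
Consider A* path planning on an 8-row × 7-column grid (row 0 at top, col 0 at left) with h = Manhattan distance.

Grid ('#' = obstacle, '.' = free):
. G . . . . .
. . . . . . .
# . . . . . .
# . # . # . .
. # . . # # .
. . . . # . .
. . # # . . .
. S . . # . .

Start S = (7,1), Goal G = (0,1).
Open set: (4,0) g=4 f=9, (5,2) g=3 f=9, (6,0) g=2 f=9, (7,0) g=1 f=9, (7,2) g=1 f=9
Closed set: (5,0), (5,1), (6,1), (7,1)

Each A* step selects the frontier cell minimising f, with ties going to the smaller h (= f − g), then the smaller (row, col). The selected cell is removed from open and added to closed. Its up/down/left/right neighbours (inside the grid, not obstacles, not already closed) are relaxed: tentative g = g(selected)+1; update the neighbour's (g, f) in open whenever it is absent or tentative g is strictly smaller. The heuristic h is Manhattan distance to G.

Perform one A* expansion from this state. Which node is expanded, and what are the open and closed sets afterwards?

expanded=(4,0); open=[(5,2) g=3 f=9, (6,0) g=2 f=9, (7,0) g=1 f=9, (7,2) g=1 f=9]; closed=[(4,0), (5,0), (5,1), (6,1), (7,1)]

step 1: expand (4,0) (f=9, h=5) → closed; open now [(5,2) g=3 f=9, (6,0) g=2 f=9, (7,0) g=1 f=9, (7,2) g=1 f=9]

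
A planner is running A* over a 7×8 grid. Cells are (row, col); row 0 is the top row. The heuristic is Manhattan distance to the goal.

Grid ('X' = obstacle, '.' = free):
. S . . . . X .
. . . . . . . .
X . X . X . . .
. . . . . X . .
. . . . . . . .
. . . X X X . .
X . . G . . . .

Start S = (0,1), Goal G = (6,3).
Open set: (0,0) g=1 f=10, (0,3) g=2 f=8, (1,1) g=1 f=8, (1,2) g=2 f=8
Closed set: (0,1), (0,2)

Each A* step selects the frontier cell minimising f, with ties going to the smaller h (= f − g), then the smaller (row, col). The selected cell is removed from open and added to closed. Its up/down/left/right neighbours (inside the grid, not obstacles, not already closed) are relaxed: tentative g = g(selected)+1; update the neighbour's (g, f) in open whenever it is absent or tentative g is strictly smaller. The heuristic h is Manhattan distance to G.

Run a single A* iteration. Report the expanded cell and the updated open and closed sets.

step 1: expand (0,3) (f=8, h=6) → closed; open now [(0,0) g=1 f=10, (0,4) g=3 f=10, (1,1) g=1 f=8, (1,2) g=2 f=8, (1,3) g=3 f=8]

expanded=(0,3); open=[(0,0) g=1 f=10, (0,4) g=3 f=10, (1,1) g=1 f=8, (1,2) g=2 f=8, (1,3) g=3 f=8]; closed=[(0,1), (0,2), (0,3)]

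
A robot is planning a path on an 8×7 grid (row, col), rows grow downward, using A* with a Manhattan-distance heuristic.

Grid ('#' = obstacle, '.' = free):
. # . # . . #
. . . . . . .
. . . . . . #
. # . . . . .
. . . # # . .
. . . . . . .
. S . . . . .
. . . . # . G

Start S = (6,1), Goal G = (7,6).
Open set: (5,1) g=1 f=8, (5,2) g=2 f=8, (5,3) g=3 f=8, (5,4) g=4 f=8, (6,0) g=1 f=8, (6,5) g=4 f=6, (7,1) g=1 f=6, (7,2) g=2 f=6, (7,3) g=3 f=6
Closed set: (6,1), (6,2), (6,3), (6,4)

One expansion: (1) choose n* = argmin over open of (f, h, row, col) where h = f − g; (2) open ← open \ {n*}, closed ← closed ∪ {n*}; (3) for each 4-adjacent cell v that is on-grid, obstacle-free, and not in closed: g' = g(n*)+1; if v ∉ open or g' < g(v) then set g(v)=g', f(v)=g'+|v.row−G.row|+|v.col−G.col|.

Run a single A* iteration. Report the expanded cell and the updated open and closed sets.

step 1: expand (6,5) (f=6, h=2) → closed; open now [(5,1) g=1 f=8, (5,2) g=2 f=8, (5,3) g=3 f=8, (5,4) g=4 f=8, (5,5) g=5 f=8, (6,0) g=1 f=8, (6,6) g=5 f=6, (7,1) g=1 f=6, (7,2) g=2 f=6, (7,3) g=3 f=6, (7,5) g=5 f=6]

expanded=(6,5); open=[(5,1) g=1 f=8, (5,2) g=2 f=8, (5,3) g=3 f=8, (5,4) g=4 f=8, (5,5) g=5 f=8, (6,0) g=1 f=8, (6,6) g=5 f=6, (7,1) g=1 f=6, (7,2) g=2 f=6, (7,3) g=3 f=6, (7,5) g=5 f=6]; closed=[(6,1), (6,2), (6,3), (6,4), (6,5)]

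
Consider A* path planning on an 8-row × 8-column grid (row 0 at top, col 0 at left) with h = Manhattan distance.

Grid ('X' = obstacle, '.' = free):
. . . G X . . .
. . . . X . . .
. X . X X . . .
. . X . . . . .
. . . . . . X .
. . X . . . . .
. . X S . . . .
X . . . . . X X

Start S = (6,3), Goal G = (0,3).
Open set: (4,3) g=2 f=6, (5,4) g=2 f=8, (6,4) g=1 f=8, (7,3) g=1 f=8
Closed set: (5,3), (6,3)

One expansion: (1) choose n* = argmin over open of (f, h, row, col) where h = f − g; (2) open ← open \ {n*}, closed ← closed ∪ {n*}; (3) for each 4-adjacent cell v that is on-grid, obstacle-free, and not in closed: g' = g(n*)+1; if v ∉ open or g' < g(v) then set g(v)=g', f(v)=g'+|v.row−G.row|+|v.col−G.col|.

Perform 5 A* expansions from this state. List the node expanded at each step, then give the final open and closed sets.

step 1: expand (4,3) (f=6, h=4) → closed; open now [(3,3) g=3 f=6, (4,2) g=3 f=8, (4,4) g=3 f=8, (5,4) g=2 f=8, (6,4) g=1 f=8, (7,3) g=1 f=8]
step 2: expand (3,3) (f=6, h=3) → closed; open now [(3,4) g=4 f=8, (4,2) g=3 f=8, (4,4) g=3 f=8, (5,4) g=2 f=8, (6,4) g=1 f=8, (7,3) g=1 f=8]
step 3: expand (3,4) (f=8, h=4) → closed; open now [(3,5) g=5 f=10, (4,2) g=3 f=8, (4,4) g=3 f=8, (5,4) g=2 f=8, (6,4) g=1 f=8, (7,3) g=1 f=8]
step 4: expand (4,2) (f=8, h=5) → closed; open now [(3,5) g=5 f=10, (4,1) g=4 f=10, (4,4) g=3 f=8, (5,4) g=2 f=8, (6,4) g=1 f=8, (7,3) g=1 f=8]
step 5: expand (4,4) (f=8, h=5) → closed; open now [(3,5) g=5 f=10, (4,1) g=4 f=10, (4,5) g=4 f=10, (5,4) g=2 f=8, (6,4) g=1 f=8, (7,3) g=1 f=8]

order=[(4,3) → (3,3) → (3,4) → (4,2) → (4,4)]; open=[(3,5) g=5 f=10, (4,1) g=4 f=10, (4,5) g=4 f=10, (5,4) g=2 f=8, (6,4) g=1 f=8, (7,3) g=1 f=8]; closed=[(3,3), (3,4), (4,2), (4,3), (4,4), (5,3), (6,3)]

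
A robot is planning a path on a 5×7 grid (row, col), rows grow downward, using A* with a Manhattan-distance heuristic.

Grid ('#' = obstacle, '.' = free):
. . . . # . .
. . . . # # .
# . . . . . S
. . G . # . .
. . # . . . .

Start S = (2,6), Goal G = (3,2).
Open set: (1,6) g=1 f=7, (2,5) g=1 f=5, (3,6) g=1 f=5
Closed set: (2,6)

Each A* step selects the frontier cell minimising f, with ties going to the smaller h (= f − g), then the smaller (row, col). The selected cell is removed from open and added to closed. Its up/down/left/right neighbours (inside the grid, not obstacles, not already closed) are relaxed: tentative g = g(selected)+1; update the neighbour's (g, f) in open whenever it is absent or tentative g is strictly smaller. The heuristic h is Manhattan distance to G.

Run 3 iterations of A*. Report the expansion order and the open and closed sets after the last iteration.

step 1: expand (2,5) (f=5, h=4) → closed; open now [(1,6) g=1 f=7, (2,4) g=2 f=5, (3,5) g=2 f=5, (3,6) g=1 f=5]
step 2: expand (2,4) (f=5, h=3) → closed; open now [(1,6) g=1 f=7, (2,3) g=3 f=5, (3,5) g=2 f=5, (3,6) g=1 f=5]
step 3: expand (2,3) (f=5, h=2) → closed; open now [(1,3) g=4 f=7, (1,6) g=1 f=7, (2,2) g=4 f=5, (3,3) g=4 f=5, (3,5) g=2 f=5, (3,6) g=1 f=5]

order=[(2,5) → (2,4) → (2,3)]; open=[(1,3) g=4 f=7, (1,6) g=1 f=7, (2,2) g=4 f=5, (3,3) g=4 f=5, (3,5) g=2 f=5, (3,6) g=1 f=5]; closed=[(2,3), (2,4), (2,5), (2,6)]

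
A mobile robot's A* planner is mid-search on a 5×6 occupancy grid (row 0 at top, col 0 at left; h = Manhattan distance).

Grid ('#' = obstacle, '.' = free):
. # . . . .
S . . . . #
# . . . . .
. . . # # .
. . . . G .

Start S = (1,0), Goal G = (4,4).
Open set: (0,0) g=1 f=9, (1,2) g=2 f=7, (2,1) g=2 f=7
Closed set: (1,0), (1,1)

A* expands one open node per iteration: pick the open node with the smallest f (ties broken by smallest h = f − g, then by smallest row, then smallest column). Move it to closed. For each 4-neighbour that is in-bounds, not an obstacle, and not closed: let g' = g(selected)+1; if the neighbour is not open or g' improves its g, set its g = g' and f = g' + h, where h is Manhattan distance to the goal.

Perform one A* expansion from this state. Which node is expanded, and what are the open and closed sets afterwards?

expanded=(1,2); open=[(0,0) g=1 f=9, (0,2) g=3 f=9, (1,3) g=3 f=7, (2,1) g=2 f=7, (2,2) g=3 f=7]; closed=[(1,0), (1,1), (1,2)]

step 1: expand (1,2) (f=7, h=5) → closed; open now [(0,0) g=1 f=9, (0,2) g=3 f=9, (1,3) g=3 f=7, (2,1) g=2 f=7, (2,2) g=3 f=7]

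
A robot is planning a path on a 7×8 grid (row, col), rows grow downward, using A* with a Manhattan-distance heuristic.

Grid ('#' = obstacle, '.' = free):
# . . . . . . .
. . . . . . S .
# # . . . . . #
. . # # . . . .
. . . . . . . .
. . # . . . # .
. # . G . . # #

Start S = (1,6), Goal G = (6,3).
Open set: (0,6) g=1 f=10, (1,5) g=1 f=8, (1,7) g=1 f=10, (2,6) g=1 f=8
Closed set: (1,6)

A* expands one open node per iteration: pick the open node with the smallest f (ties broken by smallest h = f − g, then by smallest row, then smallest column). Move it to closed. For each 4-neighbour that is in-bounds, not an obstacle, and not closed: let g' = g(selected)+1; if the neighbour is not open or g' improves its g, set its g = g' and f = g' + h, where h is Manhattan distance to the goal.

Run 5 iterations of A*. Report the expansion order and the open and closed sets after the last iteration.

step 1: expand (1,5) (f=8, h=7) → closed; open now [(0,5) g=2 f=10, (0,6) g=1 f=10, (1,4) g=2 f=8, (1,7) g=1 f=10, (2,5) g=2 f=8, (2,6) g=1 f=8]
step 2: expand (1,4) (f=8, h=6) → closed; open now [(0,4) g=3 f=10, (0,5) g=2 f=10, (0,6) g=1 f=10, (1,3) g=3 f=8, (1,7) g=1 f=10, (2,4) g=3 f=8, (2,5) g=2 f=8, (2,6) g=1 f=8]
step 3: expand (1,3) (f=8, h=5) → closed; open now [(0,3) g=4 f=10, (0,4) g=3 f=10, (0,5) g=2 f=10, (0,6) g=1 f=10, (1,2) g=4 f=10, (1,7) g=1 f=10, (2,3) g=4 f=8, (2,4) g=3 f=8, (2,5) g=2 f=8, (2,6) g=1 f=8]
step 4: expand (2,3) (f=8, h=4) → closed; open now [(0,3) g=4 f=10, (0,4) g=3 f=10, (0,5) g=2 f=10, (0,6) g=1 f=10, (1,2) g=4 f=10, (1,7) g=1 f=10, (2,2) g=5 f=10, (2,4) g=3 f=8, (2,5) g=2 f=8, (2,6) g=1 f=8]
step 5: expand (2,4) (f=8, h=5) → closed; open now [(0,3) g=4 f=10, (0,4) g=3 f=10, (0,5) g=2 f=10, (0,6) g=1 f=10, (1,2) g=4 f=10, (1,7) g=1 f=10, (2,2) g=5 f=10, (2,5) g=2 f=8, (2,6) g=1 f=8, (3,4) g=4 f=8]

order=[(1,5) → (1,4) → (1,3) → (2,3) → (2,4)]; open=[(0,3) g=4 f=10, (0,4) g=3 f=10, (0,5) g=2 f=10, (0,6) g=1 f=10, (1,2) g=4 f=10, (1,7) g=1 f=10, (2,2) g=5 f=10, (2,5) g=2 f=8, (2,6) g=1 f=8, (3,4) g=4 f=8]; closed=[(1,3), (1,4), (1,5), (1,6), (2,3), (2,4)]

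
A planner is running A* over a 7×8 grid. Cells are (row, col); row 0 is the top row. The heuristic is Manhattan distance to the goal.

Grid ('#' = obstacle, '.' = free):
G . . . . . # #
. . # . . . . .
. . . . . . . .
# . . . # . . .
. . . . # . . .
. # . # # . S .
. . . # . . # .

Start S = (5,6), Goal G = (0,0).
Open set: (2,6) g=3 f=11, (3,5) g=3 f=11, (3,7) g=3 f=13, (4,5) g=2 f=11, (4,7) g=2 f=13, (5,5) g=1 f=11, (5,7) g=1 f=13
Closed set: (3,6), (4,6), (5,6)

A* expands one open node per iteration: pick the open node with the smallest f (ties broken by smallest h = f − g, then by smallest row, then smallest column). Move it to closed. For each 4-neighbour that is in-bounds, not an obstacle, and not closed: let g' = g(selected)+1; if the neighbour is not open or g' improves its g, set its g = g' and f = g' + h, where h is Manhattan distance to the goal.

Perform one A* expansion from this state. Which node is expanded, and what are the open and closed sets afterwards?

step 1: expand (2,6) (f=11, h=8) → closed; open now [(1,6) g=4 f=11, (2,5) g=4 f=11, (2,7) g=4 f=13, (3,5) g=3 f=11, (3,7) g=3 f=13, (4,5) g=2 f=11, (4,7) g=2 f=13, (5,5) g=1 f=11, (5,7) g=1 f=13]

expanded=(2,6); open=[(1,6) g=4 f=11, (2,5) g=4 f=11, (2,7) g=4 f=13, (3,5) g=3 f=11, (3,7) g=3 f=13, (4,5) g=2 f=11, (4,7) g=2 f=13, (5,5) g=1 f=11, (5,7) g=1 f=13]; closed=[(2,6), (3,6), (4,6), (5,6)]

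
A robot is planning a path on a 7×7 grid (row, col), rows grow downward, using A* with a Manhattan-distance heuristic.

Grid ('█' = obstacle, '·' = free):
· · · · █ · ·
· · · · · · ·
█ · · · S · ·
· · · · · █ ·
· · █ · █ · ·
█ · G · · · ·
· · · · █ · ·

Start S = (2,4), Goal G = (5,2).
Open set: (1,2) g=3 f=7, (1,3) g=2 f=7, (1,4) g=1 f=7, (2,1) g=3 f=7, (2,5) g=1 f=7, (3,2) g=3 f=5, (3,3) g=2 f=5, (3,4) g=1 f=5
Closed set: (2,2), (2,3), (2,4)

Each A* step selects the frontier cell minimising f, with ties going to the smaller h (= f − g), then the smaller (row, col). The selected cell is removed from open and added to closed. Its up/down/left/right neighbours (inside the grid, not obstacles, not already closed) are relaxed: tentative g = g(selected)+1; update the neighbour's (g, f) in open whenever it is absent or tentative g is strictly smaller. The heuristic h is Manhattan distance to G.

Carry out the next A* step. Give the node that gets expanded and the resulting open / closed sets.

expanded=(3,2); open=[(1,2) g=3 f=7, (1,3) g=2 f=7, (1,4) g=1 f=7, (2,1) g=3 f=7, (2,5) g=1 f=7, (3,1) g=4 f=7, (3,3) g=2 f=5, (3,4) g=1 f=5]; closed=[(2,2), (2,3), (2,4), (3,2)]

step 1: expand (3,2) (f=5, h=2) → closed; open now [(1,2) g=3 f=7, (1,3) g=2 f=7, (1,4) g=1 f=7, (2,1) g=3 f=7, (2,5) g=1 f=7, (3,1) g=4 f=7, (3,3) g=2 f=5, (3,4) g=1 f=5]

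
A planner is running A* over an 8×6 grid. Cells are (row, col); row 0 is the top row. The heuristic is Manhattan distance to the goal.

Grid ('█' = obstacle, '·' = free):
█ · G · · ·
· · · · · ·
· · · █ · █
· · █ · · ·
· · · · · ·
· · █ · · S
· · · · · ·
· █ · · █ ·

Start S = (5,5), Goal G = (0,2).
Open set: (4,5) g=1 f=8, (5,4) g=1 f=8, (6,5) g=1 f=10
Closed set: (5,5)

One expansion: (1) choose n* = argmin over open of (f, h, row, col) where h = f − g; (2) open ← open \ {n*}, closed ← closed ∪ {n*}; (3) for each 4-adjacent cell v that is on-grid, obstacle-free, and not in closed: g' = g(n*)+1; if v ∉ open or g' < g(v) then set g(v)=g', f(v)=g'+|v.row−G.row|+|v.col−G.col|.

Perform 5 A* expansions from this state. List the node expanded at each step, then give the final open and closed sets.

order=[(4,5) → (3,5) → (3,4) → (2,4) → (1,4)]; open=[(0,4) g=6 f=8, (1,3) g=6 f=8, (1,5) g=6 f=10, (3,3) g=4 f=8, (4,4) g=2 f=8, (5,4) g=1 f=8, (6,5) g=1 f=10]; closed=[(1,4), (2,4), (3,4), (3,5), (4,5), (5,5)]

step 1: expand (4,5) (f=8, h=7) → closed; open now [(3,5) g=2 f=8, (4,4) g=2 f=8, (5,4) g=1 f=8, (6,5) g=1 f=10]
step 2: expand (3,5) (f=8, h=6) → closed; open now [(3,4) g=3 f=8, (4,4) g=2 f=8, (5,4) g=1 f=8, (6,5) g=1 f=10]
step 3: expand (3,4) (f=8, h=5) → closed; open now [(2,4) g=4 f=8, (3,3) g=4 f=8, (4,4) g=2 f=8, (5,4) g=1 f=8, (6,5) g=1 f=10]
step 4: expand (2,4) (f=8, h=4) → closed; open now [(1,4) g=5 f=8, (3,3) g=4 f=8, (4,4) g=2 f=8, (5,4) g=1 f=8, (6,5) g=1 f=10]
step 5: expand (1,4) (f=8, h=3) → closed; open now [(0,4) g=6 f=8, (1,3) g=6 f=8, (1,5) g=6 f=10, (3,3) g=4 f=8, (4,4) g=2 f=8, (5,4) g=1 f=8, (6,5) g=1 f=10]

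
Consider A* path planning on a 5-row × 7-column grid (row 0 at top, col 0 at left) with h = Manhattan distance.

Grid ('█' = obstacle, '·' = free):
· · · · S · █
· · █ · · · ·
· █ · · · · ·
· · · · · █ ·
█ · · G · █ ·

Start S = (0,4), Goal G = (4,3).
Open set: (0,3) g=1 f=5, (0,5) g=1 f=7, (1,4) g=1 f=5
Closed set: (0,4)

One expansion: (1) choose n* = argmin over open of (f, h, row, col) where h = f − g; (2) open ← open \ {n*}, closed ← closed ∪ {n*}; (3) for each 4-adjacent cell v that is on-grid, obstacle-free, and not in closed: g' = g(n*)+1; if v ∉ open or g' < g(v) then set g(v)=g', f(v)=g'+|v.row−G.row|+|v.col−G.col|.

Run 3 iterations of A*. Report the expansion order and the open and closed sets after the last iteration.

step 1: expand (0,3) (f=5, h=4) → closed; open now [(0,2) g=2 f=7, (0,5) g=1 f=7, (1,3) g=2 f=5, (1,4) g=1 f=5]
step 2: expand (1,3) (f=5, h=3) → closed; open now [(0,2) g=2 f=7, (0,5) g=1 f=7, (1,4) g=1 f=5, (2,3) g=3 f=5]
step 3: expand (2,3) (f=5, h=2) → closed; open now [(0,2) g=2 f=7, (0,5) g=1 f=7, (1,4) g=1 f=5, (2,2) g=4 f=7, (2,4) g=4 f=7, (3,3) g=4 f=5]

order=[(0,3) → (1,3) → (2,3)]; open=[(0,2) g=2 f=7, (0,5) g=1 f=7, (1,4) g=1 f=5, (2,2) g=4 f=7, (2,4) g=4 f=7, (3,3) g=4 f=5]; closed=[(0,3), (0,4), (1,3), (2,3)]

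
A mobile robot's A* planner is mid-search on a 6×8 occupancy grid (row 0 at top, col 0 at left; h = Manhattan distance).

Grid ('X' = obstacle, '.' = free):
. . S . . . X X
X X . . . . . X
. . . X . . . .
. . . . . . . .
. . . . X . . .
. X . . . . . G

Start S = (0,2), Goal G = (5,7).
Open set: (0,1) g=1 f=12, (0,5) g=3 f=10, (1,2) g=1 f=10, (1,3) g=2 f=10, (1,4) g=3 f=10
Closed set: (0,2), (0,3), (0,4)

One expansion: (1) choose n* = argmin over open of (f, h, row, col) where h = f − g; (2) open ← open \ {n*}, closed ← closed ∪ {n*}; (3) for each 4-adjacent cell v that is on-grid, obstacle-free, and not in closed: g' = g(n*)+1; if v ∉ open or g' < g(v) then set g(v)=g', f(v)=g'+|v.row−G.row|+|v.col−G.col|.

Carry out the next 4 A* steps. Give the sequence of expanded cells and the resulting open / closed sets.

order=[(0,5) → (1,5) → (1,6) → (2,6)]; open=[(0,1) g=1 f=12, (1,2) g=1 f=10, (1,3) g=2 f=10, (1,4) g=3 f=10, (2,5) g=5 f=10, (2,7) g=7 f=10, (3,6) g=7 f=10]; closed=[(0,2), (0,3), (0,4), (0,5), (1,5), (1,6), (2,6)]

step 1: expand (0,5) (f=10, h=7) → closed; open now [(0,1) g=1 f=12, (1,2) g=1 f=10, (1,3) g=2 f=10, (1,4) g=3 f=10, (1,5) g=4 f=10]
step 2: expand (1,5) (f=10, h=6) → closed; open now [(0,1) g=1 f=12, (1,2) g=1 f=10, (1,3) g=2 f=10, (1,4) g=3 f=10, (1,6) g=5 f=10, (2,5) g=5 f=10]
step 3: expand (1,6) (f=10, h=5) → closed; open now [(0,1) g=1 f=12, (1,2) g=1 f=10, (1,3) g=2 f=10, (1,4) g=3 f=10, (2,5) g=5 f=10, (2,6) g=6 f=10]
step 4: expand (2,6) (f=10, h=4) → closed; open now [(0,1) g=1 f=12, (1,2) g=1 f=10, (1,3) g=2 f=10, (1,4) g=3 f=10, (2,5) g=5 f=10, (2,7) g=7 f=10, (3,6) g=7 f=10]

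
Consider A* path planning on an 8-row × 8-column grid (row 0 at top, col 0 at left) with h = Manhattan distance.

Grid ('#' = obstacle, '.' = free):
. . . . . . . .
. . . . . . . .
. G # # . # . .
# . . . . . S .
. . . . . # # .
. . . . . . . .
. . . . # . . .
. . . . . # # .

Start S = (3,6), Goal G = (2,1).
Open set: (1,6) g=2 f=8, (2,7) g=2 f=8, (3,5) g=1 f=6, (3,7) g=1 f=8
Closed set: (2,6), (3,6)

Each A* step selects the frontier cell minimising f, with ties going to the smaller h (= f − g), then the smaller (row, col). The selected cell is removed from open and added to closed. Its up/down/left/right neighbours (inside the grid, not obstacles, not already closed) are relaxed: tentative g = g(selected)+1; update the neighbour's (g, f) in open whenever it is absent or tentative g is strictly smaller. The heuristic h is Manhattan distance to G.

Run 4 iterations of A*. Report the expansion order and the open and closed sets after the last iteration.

order=[(3,5) → (3,4) → (2,4) → (3,3)]; open=[(1,4) g=4 f=8, (1,6) g=2 f=8, (2,7) g=2 f=8, (3,2) g=4 f=6, (3,7) g=1 f=8, (4,3) g=4 f=8, (4,4) g=3 f=8]; closed=[(2,4), (2,6), (3,3), (3,4), (3,5), (3,6)]

step 1: expand (3,5) (f=6, h=5) → closed; open now [(1,6) g=2 f=8, (2,7) g=2 f=8, (3,4) g=2 f=6, (3,7) g=1 f=8]
step 2: expand (3,4) (f=6, h=4) → closed; open now [(1,6) g=2 f=8, (2,4) g=3 f=6, (2,7) g=2 f=8, (3,3) g=3 f=6, (3,7) g=1 f=8, (4,4) g=3 f=8]
step 3: expand (2,4) (f=6, h=3) → closed; open now [(1,4) g=4 f=8, (1,6) g=2 f=8, (2,7) g=2 f=8, (3,3) g=3 f=6, (3,7) g=1 f=8, (4,4) g=3 f=8]
step 4: expand (3,3) (f=6, h=3) → closed; open now [(1,4) g=4 f=8, (1,6) g=2 f=8, (2,7) g=2 f=8, (3,2) g=4 f=6, (3,7) g=1 f=8, (4,3) g=4 f=8, (4,4) g=3 f=8]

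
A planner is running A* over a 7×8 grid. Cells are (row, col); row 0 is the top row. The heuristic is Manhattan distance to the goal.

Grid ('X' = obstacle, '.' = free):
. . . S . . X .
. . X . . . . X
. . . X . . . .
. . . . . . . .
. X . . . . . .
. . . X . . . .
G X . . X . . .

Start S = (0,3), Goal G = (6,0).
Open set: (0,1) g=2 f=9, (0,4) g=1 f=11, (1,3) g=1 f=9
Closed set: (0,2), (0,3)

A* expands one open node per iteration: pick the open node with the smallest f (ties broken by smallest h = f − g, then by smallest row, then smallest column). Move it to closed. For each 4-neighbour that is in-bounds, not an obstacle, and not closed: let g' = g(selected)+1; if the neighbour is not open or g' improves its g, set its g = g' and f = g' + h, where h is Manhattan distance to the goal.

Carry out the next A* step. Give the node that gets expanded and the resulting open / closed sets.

step 1: expand (0,1) (f=9, h=7) → closed; open now [(0,0) g=3 f=9, (0,4) g=1 f=11, (1,1) g=3 f=9, (1,3) g=1 f=9]

expanded=(0,1); open=[(0,0) g=3 f=9, (0,4) g=1 f=11, (1,1) g=3 f=9, (1,3) g=1 f=9]; closed=[(0,1), (0,2), (0,3)]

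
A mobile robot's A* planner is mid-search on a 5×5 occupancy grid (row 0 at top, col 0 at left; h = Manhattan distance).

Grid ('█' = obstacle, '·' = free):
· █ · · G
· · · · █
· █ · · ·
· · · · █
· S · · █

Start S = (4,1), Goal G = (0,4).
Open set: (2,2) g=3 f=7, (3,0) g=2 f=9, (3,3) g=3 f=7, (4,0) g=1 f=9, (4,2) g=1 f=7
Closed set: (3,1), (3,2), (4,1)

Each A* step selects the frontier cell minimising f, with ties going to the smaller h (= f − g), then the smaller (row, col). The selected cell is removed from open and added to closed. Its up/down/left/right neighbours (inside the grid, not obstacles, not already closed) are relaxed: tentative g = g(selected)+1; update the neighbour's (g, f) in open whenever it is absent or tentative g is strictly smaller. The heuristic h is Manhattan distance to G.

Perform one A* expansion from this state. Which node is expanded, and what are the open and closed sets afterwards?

expanded=(2,2); open=[(1,2) g=4 f=7, (2,3) g=4 f=7, (3,0) g=2 f=9, (3,3) g=3 f=7, (4,0) g=1 f=9, (4,2) g=1 f=7]; closed=[(2,2), (3,1), (3,2), (4,1)]

step 1: expand (2,2) (f=7, h=4) → closed; open now [(1,2) g=4 f=7, (2,3) g=4 f=7, (3,0) g=2 f=9, (3,3) g=3 f=7, (4,0) g=1 f=9, (4,2) g=1 f=7]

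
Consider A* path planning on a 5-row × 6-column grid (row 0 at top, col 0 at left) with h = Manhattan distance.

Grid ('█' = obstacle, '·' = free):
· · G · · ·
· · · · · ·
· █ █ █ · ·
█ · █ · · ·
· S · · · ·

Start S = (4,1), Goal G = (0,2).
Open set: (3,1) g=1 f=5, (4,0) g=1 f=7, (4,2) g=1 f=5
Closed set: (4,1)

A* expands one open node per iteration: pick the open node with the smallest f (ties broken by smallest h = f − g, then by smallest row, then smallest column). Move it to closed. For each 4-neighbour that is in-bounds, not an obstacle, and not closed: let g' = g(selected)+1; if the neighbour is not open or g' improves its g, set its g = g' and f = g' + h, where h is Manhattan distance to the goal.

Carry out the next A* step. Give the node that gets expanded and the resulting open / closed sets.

step 1: expand (3,1) (f=5, h=4) → closed; open now [(4,0) g=1 f=7, (4,2) g=1 f=5]

expanded=(3,1); open=[(4,0) g=1 f=7, (4,2) g=1 f=5]; closed=[(3,1), (4,1)]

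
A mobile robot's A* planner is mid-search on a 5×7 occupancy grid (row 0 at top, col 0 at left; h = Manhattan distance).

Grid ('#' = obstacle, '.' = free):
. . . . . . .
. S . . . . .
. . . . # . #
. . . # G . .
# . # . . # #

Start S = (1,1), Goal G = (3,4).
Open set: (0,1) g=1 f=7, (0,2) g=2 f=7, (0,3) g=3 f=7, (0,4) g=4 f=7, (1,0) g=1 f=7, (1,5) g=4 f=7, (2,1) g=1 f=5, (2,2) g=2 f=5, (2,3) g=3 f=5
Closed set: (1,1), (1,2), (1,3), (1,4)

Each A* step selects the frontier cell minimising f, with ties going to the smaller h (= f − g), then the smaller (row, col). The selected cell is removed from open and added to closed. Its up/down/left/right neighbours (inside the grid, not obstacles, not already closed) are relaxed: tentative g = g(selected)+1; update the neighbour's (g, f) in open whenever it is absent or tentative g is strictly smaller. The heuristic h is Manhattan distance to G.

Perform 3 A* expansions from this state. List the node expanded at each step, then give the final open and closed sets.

step 1: expand (2,3) (f=5, h=2) → closed; open now [(0,1) g=1 f=7, (0,2) g=2 f=7, (0,3) g=3 f=7, (0,4) g=4 f=7, (1,0) g=1 f=7, (1,5) g=4 f=7, (2,1) g=1 f=5, (2,2) g=2 f=5]
step 2: expand (2,2) (f=5, h=3) → closed; open now [(0,1) g=1 f=7, (0,2) g=2 f=7, (0,3) g=3 f=7, (0,4) g=4 f=7, (1,0) g=1 f=7, (1,5) g=4 f=7, (2,1) g=1 f=5, (3,2) g=3 f=5]
step 3: expand (3,2) (f=5, h=2) → closed; open now [(0,1) g=1 f=7, (0,2) g=2 f=7, (0,3) g=3 f=7, (0,4) g=4 f=7, (1,0) g=1 f=7, (1,5) g=4 f=7, (2,1) g=1 f=5, (3,1) g=4 f=7]

order=[(2,3) → (2,2) → (3,2)]; open=[(0,1) g=1 f=7, (0,2) g=2 f=7, (0,3) g=3 f=7, (0,4) g=4 f=7, (1,0) g=1 f=7, (1,5) g=4 f=7, (2,1) g=1 f=5, (3,1) g=4 f=7]; closed=[(1,1), (1,2), (1,3), (1,4), (2,2), (2,3), (3,2)]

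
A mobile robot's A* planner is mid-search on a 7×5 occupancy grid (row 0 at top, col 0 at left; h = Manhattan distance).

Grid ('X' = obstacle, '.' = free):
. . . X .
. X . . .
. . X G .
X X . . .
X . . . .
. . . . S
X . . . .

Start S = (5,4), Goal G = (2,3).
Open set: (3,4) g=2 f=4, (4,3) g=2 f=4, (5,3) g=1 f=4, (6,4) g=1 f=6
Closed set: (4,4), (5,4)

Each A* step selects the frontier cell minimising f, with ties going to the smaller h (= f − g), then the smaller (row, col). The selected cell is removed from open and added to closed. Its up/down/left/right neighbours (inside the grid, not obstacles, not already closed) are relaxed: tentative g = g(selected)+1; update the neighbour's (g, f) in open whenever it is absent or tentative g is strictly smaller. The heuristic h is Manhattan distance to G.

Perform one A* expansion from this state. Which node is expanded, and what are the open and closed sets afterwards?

expanded=(3,4); open=[(2,4) g=3 f=4, (3,3) g=3 f=4, (4,3) g=2 f=4, (5,3) g=1 f=4, (6,4) g=1 f=6]; closed=[(3,4), (4,4), (5,4)]

step 1: expand (3,4) (f=4, h=2) → closed; open now [(2,4) g=3 f=4, (3,3) g=3 f=4, (4,3) g=2 f=4, (5,3) g=1 f=4, (6,4) g=1 f=6]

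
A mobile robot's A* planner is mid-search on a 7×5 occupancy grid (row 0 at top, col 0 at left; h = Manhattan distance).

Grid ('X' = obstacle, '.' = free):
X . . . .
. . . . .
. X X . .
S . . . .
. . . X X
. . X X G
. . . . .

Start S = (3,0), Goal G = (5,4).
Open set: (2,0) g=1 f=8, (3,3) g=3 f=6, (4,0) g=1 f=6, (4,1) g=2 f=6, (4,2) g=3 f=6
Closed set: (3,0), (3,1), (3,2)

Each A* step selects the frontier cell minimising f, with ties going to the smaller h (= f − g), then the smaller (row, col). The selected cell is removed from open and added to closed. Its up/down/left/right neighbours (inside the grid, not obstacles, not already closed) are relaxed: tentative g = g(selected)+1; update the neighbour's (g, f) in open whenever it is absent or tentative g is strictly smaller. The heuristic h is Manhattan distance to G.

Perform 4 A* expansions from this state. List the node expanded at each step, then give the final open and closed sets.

order=[(3,3) → (3,4) → (4,2) → (4,1)]; open=[(2,0) g=1 f=8, (2,3) g=4 f=8, (2,4) g=5 f=8, (4,0) g=1 f=6, (5,1) g=3 f=6]; closed=[(3,0), (3,1), (3,2), (3,3), (3,4), (4,1), (4,2)]

step 1: expand (3,3) (f=6, h=3) → closed; open now [(2,0) g=1 f=8, (2,3) g=4 f=8, (3,4) g=4 f=6, (4,0) g=1 f=6, (4,1) g=2 f=6, (4,2) g=3 f=6]
step 2: expand (3,4) (f=6, h=2) → closed; open now [(2,0) g=1 f=8, (2,3) g=4 f=8, (2,4) g=5 f=8, (4,0) g=1 f=6, (4,1) g=2 f=6, (4,2) g=3 f=6]
step 3: expand (4,2) (f=6, h=3) → closed; open now [(2,0) g=1 f=8, (2,3) g=4 f=8, (2,4) g=5 f=8, (4,0) g=1 f=6, (4,1) g=2 f=6]
step 4: expand (4,1) (f=6, h=4) → closed; open now [(2,0) g=1 f=8, (2,3) g=4 f=8, (2,4) g=5 f=8, (4,0) g=1 f=6, (5,1) g=3 f=6]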